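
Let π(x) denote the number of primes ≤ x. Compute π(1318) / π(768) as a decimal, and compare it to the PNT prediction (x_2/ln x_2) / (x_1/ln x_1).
π(1318)/π(768) = 214/135 ≈ 1.5852;  PNT prediction ≈ 1.5871.

π(768) = 135 and π(1318) = 214, so π(1318)/π(768) ≈ 1.5852. The PNT-predicted ratio is (1318/ln(1318)) / (768/ln(768)) ≈ 1.5871. The two agree to within a few percent, as expected.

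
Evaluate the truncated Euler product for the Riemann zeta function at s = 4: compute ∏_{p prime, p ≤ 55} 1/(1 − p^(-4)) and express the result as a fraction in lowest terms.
∏ = 750937919501355467062347671738968589096863062629/693820677147413996973765862820413440000000000000

The primes p ≤ 55 are [2, 3, 5, 7, 11, 13, 17, 19, 23, 29, 31, 37, 41, 43, 47, 53]. For each prime, (1 − 1/p^4)^(-1) = p^4 / (p^4 − 1). The product is (1 − 1/2^4)^(-1), (1 − 1/3^4)^(-1), (1 − 1/5^4)^(-1), (1 − 1/7^4)^(-1), (1 − 1/11^4)^(-1), (1 − 1/13^4)^(-1), (1 − 1/17^4)^(-1), (1 − 1/19^4)^(-1), (1 − 1/23^4)^(-1), (1 − 1/29^4)^(-1), (1 − 1/31^4)^(-1), (1 − 1/37^4)^(-1), (1 − 1/41^4)^(-1), (1 − 1/43^4)^(-1), (1 − 1/47^4)^(-1), (1 − 1/53^4)^(-1) = ∏ p^4 / (p^4 − 1) = 750937919501355467062347671738968589096863062629/693820677147413996973765862820413440000000000000.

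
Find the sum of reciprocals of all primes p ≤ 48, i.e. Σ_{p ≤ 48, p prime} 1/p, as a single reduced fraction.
Σ 1/p = 1021729465586766997/614889782588491410

π(48) = 15, so the primes ≤ 48 are [2, 3, 5, 7, 11, 13, 17, 19, 23, 29, 31, 37, 41, 43, 47]. Summing 1/p over these primes: 1021729465586766997/614889782588491410 ≈ 1.6616. Mertens estimate ln ln(48) + 0.2615 ≈ 1.6151.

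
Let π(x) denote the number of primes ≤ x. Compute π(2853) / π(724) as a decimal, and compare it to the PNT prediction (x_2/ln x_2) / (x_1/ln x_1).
π(2853)/π(724) = 414/128 ≈ 3.2344;  PNT prediction ≈ 3.2614.

π(724) = 128 and π(2853) = 414, so π(2853)/π(724) ≈ 3.2344. The PNT-predicted ratio is (2853/ln(2853)) / (724/ln(724)) ≈ 3.2614. The two agree to within a few percent, as expected.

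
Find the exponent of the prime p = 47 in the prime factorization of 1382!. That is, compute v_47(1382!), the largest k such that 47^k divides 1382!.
v_47(1382!) = 29

Legendre's formula: v_p(n!) = Σ_{k ≥ 1} ⌊n / p^k⌋. For p = 47, n = 1382, the terms are:
  ⌊1382/47^1⌋ = ⌊1382/47⌋ = 29
(the next term ⌊1382/47^2⌋ = 0, terminating the sum). Summing: v_47(1382!) = 29 = 29.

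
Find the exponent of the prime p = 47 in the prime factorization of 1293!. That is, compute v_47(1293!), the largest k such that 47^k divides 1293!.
v_47(1293!) = 27

Legendre's formula: v_p(n!) = Σ_{k ≥ 1} ⌊n / p^k⌋. For p = 47, n = 1293, the terms are:
  ⌊1293/47^1⌋ = ⌊1293/47⌋ = 27
(the next term ⌊1293/47^2⌋ = 0, terminating the sum). Summing: v_47(1293!) = 27 = 27.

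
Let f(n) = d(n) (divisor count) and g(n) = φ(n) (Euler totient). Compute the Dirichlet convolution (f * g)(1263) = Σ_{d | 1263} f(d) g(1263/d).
(d * φ)(1263) = 1688

Divisors of 1263: [1, 3, 421, 1263]. For each d | 1263:
  d = 1: d(1) · φ(1263/1) = 1 · 840 = 840
  d = 3: d(3) · φ(1263/3) = 2 · 420 = 840
  d = 421: d(421) · φ(1263/421) = 2 · 2 = 4
  d = 1263: d(1263) · φ(1263/1263) = 4 · 1 = 4
Summing: (d * φ)(1263) = 840 + 840 + 4 + 4 = 1688.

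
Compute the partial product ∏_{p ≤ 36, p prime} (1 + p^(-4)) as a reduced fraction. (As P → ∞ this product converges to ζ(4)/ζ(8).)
∏ = 377183486665353545574471751056805902016576/349915921480385530721123181536044923530625

The primes p ≤ 36 are [2, 3, 5, 7, 11, 13, 17, 19, 23, 29, 31]. For each, (1 + 1/p^4) = (p^4 + 1)/p^4. Multiplying these fractions over p ∈ [2, 3, 5, 7, 11, 13, 17, 19, 23, 29, 31] gives 377183486665353545574471751056805902016576/349915921480385530721123181536044923530625. (In the limit P → ∞ this tends to ζ(4)/ζ(8).)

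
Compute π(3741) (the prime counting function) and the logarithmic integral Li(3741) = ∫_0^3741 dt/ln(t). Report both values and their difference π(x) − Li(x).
π(3741) = 522;  Li(3741) ≈ 534.01;  π(x) − Li(x) ≈ -12.01.

Direct count of primes ≤ 3741 gives π(3741) = 522. Numerical evaluation of the logarithmic integral gives Li(3741) ≈ 534.01. The difference π(x) − Li(x) ≈ -12.01 is typically negative for small/moderate x (Li(x) overestimates), though Littlewood's theorem shows this sign changes infinitely often.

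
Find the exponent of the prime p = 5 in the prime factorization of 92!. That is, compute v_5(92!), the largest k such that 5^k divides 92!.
v_5(92!) = 21

Legendre's formula: v_p(n!) = Σ_{k ≥ 1} ⌊n / p^k⌋. For p = 5, n = 92, the terms are:
  ⌊92/5^1⌋ = ⌊92/5⌋ = 18
  ⌊92/5^2⌋ = ⌊92/25⌋ = 3
(the next term ⌊92/5^3⌋ = 0, terminating the sum). Summing: v_5(92!) = 18 + 3 = 21.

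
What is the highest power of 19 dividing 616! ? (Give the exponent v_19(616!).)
v_19(616!) = 33

Legendre's formula: v_p(n!) = Σ_{k ≥ 1} ⌊n / p^k⌋. For p = 19, n = 616, the terms are:
  ⌊616/19^1⌋ = ⌊616/19⌋ = 32
  ⌊616/19^2⌋ = ⌊616/361⌋ = 1
(the next term ⌊616/19^3⌋ = 0, terminating the sum). Summing: v_19(616!) = 32 + 1 = 33.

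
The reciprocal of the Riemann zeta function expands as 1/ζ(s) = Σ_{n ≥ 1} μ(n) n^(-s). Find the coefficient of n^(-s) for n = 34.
μ(34) = 1

Factor n = 34 = 2 · 17. μ(n) = 0 if any exponent ≥ 2 (not squarefree); otherwise μ(n) = (−1)^{ω(n)} where ω(n) is the number of distinct prime factors. Applying: μ(34) = 1.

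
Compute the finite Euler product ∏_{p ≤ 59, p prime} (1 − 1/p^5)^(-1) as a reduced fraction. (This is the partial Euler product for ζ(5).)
∏ = 9783623293724966042755527767857913576946767245571173033197003580720982191908567341/9435202489615342986287959538462812822601440308319131731232692023968655443618693120

The primes p ≤ 59 are [2, 3, 5, 7, 11, 13, 17, 19, 23, 29, 31, 37, 41, 43, 47, 53, 59]. For each prime, (1 − 1/p^5)^(-1) = p^5 / (p^5 − 1). The product is (1 − 1/2^5)^(-1), (1 − 1/3^5)^(-1), (1 − 1/5^5)^(-1), (1 − 1/7^5)^(-1), (1 − 1/11^5)^(-1), (1 − 1/13^5)^(-1), (1 − 1/17^5)^(-1), (1 − 1/19^5)^(-1), (1 − 1/23^5)^(-1), (1 − 1/29^5)^(-1), (1 − 1/31^5)^(-1), (1 − 1/37^5)^(-1), (1 − 1/41^5)^(-1), (1 − 1/43^5)^(-1), (1 − 1/47^5)^(-1), (1 − 1/53^5)^(-1), (1 − 1/59^5)^(-1) = ∏ p^5 / (p^5 − 1) = 9783623293724966042755527767857913576946767245571173033197003580720982191908567341/9435202489615342986287959538462812822601440308319131731232692023968655443618693120.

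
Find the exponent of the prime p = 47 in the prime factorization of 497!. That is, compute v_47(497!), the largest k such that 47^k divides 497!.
v_47(497!) = 10

Legendre's formula: v_p(n!) = Σ_{k ≥ 1} ⌊n / p^k⌋. For p = 47, n = 497, the terms are:
  ⌊497/47^1⌋ = ⌊497/47⌋ = 10
(the next term ⌊497/47^2⌋ = 0, terminating the sum). Summing: v_47(497!) = 10 = 10.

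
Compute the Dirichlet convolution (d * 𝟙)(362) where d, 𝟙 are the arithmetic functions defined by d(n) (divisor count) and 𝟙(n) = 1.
(d * 𝟙)(362) = 9

Divisors of 362: [1, 2, 181, 362]. For each d | 362:
  d = 1: d(1) · 𝟙(362/1) = 1 · 1 = 1
  d = 2: d(2) · 𝟙(362/2) = 2 · 1 = 2
  d = 181: d(181) · 𝟙(362/181) = 2 · 1 = 2
  d = 362: d(362) · 𝟙(362/362) = 4 · 1 = 4
Summing: (d * 𝟙)(362) = 1 + 2 + 2 + 4 = 9.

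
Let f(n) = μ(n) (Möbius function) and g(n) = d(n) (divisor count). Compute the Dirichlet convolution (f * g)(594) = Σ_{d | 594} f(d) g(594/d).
(μ * d)(594) = 1

Divisors of 594: [1, 2, 3, 6, 9, 11, 18, 22, 27, 33, 54, 66, 99, 198, 297, 594]. For each d | 594:
  d = 1: μ(1) · d(594/1) = 1 · 16 = 16
  d = 2: μ(2) · d(594/2) = -1 · 8 = -8
  d = 3: μ(3) · d(594/3) = -1 · 12 = -12
  d = 6: μ(6) · d(594/6) = 1 · 6 = 6
  d = 9: μ(9) · d(594/9) = 0 · 8 = 0
  d = 11: μ(11) · d(594/11) = -1 · 8 = -8
  d = 18: μ(18) · d(594/18) = 0 · 4 = 0
  d = 22: μ(22) · d(594/22) = 1 · 4 = 4
  d = 27: μ(27) · d(594/27) = 0 · 4 = 0
  d = 33: μ(33) · d(594/33) = 1 · 6 = 6
  d = 54: μ(54) · d(594/54) = 0 · 2 = 0
  d = 66: μ(66) · d(594/66) = -1 · 3 = -3
  d = 99: μ(99) · d(594/99) = 0 · 4 = 0
  d = 198: μ(198) · d(594/198) = 0 · 2 = 0
  d = 297: μ(297) · d(594/297) = 0 · 2 = 0
  d = 594: μ(594) · d(594/594) = 0 · 1 = 0
Summing: (μ * d)(594) = 16 + -8 + -12 + 6 + 0 + -8 + 0 + 4 + 0 + 6 + 0 + -3 + 0 + 0 + 0 + 0 = 1.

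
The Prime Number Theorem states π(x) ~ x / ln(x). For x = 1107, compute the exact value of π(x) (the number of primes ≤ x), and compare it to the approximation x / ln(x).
π(1107) = 185;  x/ln(x) ≈ 157.93;  relative error ≈ 14.63%.

Directly count primes up to 1107: π(1107) = 185. The PNT approximation gives 1107/ln(1107) ≈ 1107/7.00941 ≈ 157.93. Relative error (π(x) − x/ln(x)) / π(x) ≈ 14.63%; the approximation is known to undercount slightly (Li(x) is a better estimate).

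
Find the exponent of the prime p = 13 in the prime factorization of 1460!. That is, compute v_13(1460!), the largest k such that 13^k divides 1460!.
v_13(1460!) = 120

Legendre's formula: v_p(n!) = Σ_{k ≥ 1} ⌊n / p^k⌋. For p = 13, n = 1460, the terms are:
  ⌊1460/13^1⌋ = ⌊1460/13⌋ = 112
  ⌊1460/13^2⌋ = ⌊1460/169⌋ = 8
(the next term ⌊1460/13^3⌋ = 0, terminating the sum). Summing: v_13(1460!) = 112 + 8 = 120.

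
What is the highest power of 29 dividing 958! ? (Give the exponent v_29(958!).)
v_29(958!) = 34

Legendre's formula: v_p(n!) = Σ_{k ≥ 1} ⌊n / p^k⌋. For p = 29, n = 958, the terms are:
  ⌊958/29^1⌋ = ⌊958/29⌋ = 33
  ⌊958/29^2⌋ = ⌊958/841⌋ = 1
(the next term ⌊958/29^3⌋ = 0, terminating the sum). Summing: v_29(958!) = 33 + 1 = 34.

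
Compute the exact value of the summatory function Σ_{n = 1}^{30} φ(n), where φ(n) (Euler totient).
Σ_{n ≤ 30} φ(n) = 278

Compute φ(n) for each 1 ≤ n ≤ 30: φ(1) = 1, φ(2) = 1, φ(3) = 2, φ(4) = 2, φ(5) = 4, φ(6) = 2, φ(7) = 6, φ(8) = 4, φ(9) = 6, φ(10) = 4, φ(11) = 10, φ(12) = 4, φ(13) = 12, φ(14) = 6, φ(15) = 8, φ(16) = 8, φ(17) = 16, φ(18) = 6, φ(19) = 18, φ(20) = 8, φ(21) = 12, φ(22) = 10, φ(23) = 22, φ(24) = 8, φ(25) = 20, φ(26) = 12, φ(27) = 18, φ(28) = 12, φ(29) = 28, φ(30) = 8. Summing all 30 values: 278. (Average order: Σ_{n ≤ x} φ(n) ~ (3/π²) x². For x = 30, (3/π²)·30² ≈ 273.57.)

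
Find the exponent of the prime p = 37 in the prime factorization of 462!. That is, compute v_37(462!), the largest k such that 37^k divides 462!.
v_37(462!) = 12

Legendre's formula: v_p(n!) = Σ_{k ≥ 1} ⌊n / p^k⌋. For p = 37, n = 462, the terms are:
  ⌊462/37^1⌋ = ⌊462/37⌋ = 12
(the next term ⌊462/37^2⌋ = 0, terminating the sum). Summing: v_37(462!) = 12 = 12.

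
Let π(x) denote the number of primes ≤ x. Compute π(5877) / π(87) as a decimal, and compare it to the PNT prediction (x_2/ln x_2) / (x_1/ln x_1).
π(5877)/π(87) = 773/23 ≈ 33.6087;  PNT prediction ≈ 34.7605.

π(87) = 23 and π(5877) = 773, so π(5877)/π(87) ≈ 33.6087. The PNT-predicted ratio is (5877/ln(5877)) / (87/ln(87)) ≈ 34.7605. The two agree to within a few percent, as expected.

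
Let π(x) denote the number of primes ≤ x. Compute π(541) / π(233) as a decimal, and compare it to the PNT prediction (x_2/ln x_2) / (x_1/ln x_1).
π(541)/π(233) = 100/51 ≈ 1.9608;  PNT prediction ≈ 2.0111.

π(233) = 51 and π(541) = 100, so π(541)/π(233) ≈ 1.9608. The PNT-predicted ratio is (541/ln(541)) / (233/ln(233)) ≈ 2.0111. The two agree to within a few percent, as expected.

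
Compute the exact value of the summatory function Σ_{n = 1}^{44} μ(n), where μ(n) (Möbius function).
Σ_{n ≤ 44} μ(n) = -3

Compute μ(n) for each 1 ≤ n ≤ 44: μ(1) = 1, μ(2) = -1, μ(3) = -1, μ(4) = 0, μ(5) = -1, μ(6) = 1, μ(7) = -1, μ(8) = 0, μ(9) = 0, μ(10) = 1, μ(11) = -1, μ(12) = 0, μ(13) = -1, μ(14) = 1, μ(15) = 1, μ(16) = 0, μ(17) = -1, μ(18) = 0, μ(19) = -1, μ(20) = 0, μ(21) = 1, μ(22) = 1, μ(23) = -1, μ(24) = 0, μ(25) = 0, μ(26) = 1, μ(27) = 0, μ(28) = 0, μ(29) = -1, μ(30) = -1, μ(31) = -1, μ(32) = 0, μ(33) = 1, μ(34) = 1, μ(35) = 1, μ(36) = 0, μ(37) = -1, μ(38) = 1, μ(39) = 1, μ(40) = 0, μ(41) = -1, μ(42) = -1, μ(43) = -1, μ(44) = 0. Summing all 44 values: -3. (Mertens function M(x) = Σ_{n ≤ x} μ(n); on average M(x) should be small (PNT ⟺ M(x) = o(x)).)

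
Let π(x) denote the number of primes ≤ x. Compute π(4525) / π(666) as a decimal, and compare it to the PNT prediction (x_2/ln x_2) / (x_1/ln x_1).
π(4525)/π(666) = 615/121 ≈ 5.0826;  PNT prediction ≈ 5.2477.

π(666) = 121 and π(4525) = 615, so π(4525)/π(666) ≈ 5.0826. The PNT-predicted ratio is (4525/ln(4525)) / (666/ln(666)) ≈ 5.2477. The two agree to within a few percent, as expected.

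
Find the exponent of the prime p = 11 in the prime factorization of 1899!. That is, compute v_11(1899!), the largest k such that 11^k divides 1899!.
v_11(1899!) = 188

Legendre's formula: v_p(n!) = Σ_{k ≥ 1} ⌊n / p^k⌋. For p = 11, n = 1899, the terms are:
  ⌊1899/11^1⌋ = ⌊1899/11⌋ = 172
  ⌊1899/11^2⌋ = ⌊1899/121⌋ = 15
  ⌊1899/11^3⌋ = ⌊1899/1331⌋ = 1
(the next term ⌊1899/11^4⌋ = 0, terminating the sum). Summing: v_11(1899!) = 172 + 15 + 1 = 188.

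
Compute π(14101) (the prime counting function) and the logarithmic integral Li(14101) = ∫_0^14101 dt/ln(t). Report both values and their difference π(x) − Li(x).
π(14101) = 1662;  Li(14101) ≈ 1682.83;  π(x) − Li(x) ≈ -20.83.

Direct count of primes ≤ 14101 gives π(14101) = 1662. Numerical evaluation of the logarithmic integral gives Li(14101) ≈ 1682.83. The difference π(x) − Li(x) ≈ -20.83 is typically negative for small/moderate x (Li(x) overestimates), though Littlewood's theorem shows this sign changes infinitely often.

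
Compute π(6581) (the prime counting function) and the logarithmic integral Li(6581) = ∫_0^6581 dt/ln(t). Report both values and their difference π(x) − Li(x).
π(6581) = 852;  Li(6581) ≈ 866.84;  π(x) − Li(x) ≈ -14.84.

Direct count of primes ≤ 6581 gives π(6581) = 852. Numerical evaluation of the logarithmic integral gives Li(6581) ≈ 866.84. The difference π(x) − Li(x) ≈ -14.84 is typically negative for small/moderate x (Li(x) overestimates), though Littlewood's theorem shows this sign changes infinitely often.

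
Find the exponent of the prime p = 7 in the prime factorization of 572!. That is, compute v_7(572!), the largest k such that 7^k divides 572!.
v_7(572!) = 93

Legendre's formula: v_p(n!) = Σ_{k ≥ 1} ⌊n / p^k⌋. For p = 7, n = 572, the terms are:
  ⌊572/7^1⌋ = ⌊572/7⌋ = 81
  ⌊572/7^2⌋ = ⌊572/49⌋ = 11
  ⌊572/7^3⌋ = ⌊572/343⌋ = 1
(the next term ⌊572/7^4⌋ = 0, terminating the sum). Summing: v_7(572!) = 81 + 11 + 1 = 93.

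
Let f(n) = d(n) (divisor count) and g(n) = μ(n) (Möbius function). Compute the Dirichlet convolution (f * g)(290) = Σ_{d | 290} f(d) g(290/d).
(d * μ)(290) = 1

Divisors of 290: [1, 2, 5, 10, 29, 58, 145, 290]. For each d | 290:
  d = 1: d(1) · μ(290/1) = 1 · -1 = -1
  d = 2: d(2) · μ(290/2) = 2 · 1 = 2
  d = 5: d(5) · μ(290/5) = 2 · 1 = 2
  d = 10: d(10) · μ(290/10) = 4 · -1 = -4
  d = 29: d(29) · μ(290/29) = 2 · 1 = 2
  d = 58: d(58) · μ(290/58) = 4 · -1 = -4
  d = 145: d(145) · μ(290/145) = 4 · -1 = -4
  d = 290: d(290) · μ(290/290) = 8 · 1 = 8
Summing: (d * μ)(290) = -1 + 2 + 2 + -4 + 2 + -4 + -4 + 8 = 1.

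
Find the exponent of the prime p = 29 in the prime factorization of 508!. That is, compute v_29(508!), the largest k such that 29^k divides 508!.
v_29(508!) = 17

Legendre's formula: v_p(n!) = Σ_{k ≥ 1} ⌊n / p^k⌋. For p = 29, n = 508, the terms are:
  ⌊508/29^1⌋ = ⌊508/29⌋ = 17
(the next term ⌊508/29^2⌋ = 0, terminating the sum). Summing: v_29(508!) = 17 = 17.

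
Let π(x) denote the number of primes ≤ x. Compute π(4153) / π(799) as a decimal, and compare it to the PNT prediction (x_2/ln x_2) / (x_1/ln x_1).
π(4153)/π(799) = 571/139 ≈ 4.1079;  PNT prediction ≈ 4.1695.

π(799) = 139 and π(4153) = 571, so π(4153)/π(799) ≈ 4.1079. The PNT-predicted ratio is (4153/ln(4153)) / (799/ln(799)) ≈ 4.1695. The two agree to within a few percent, as expected.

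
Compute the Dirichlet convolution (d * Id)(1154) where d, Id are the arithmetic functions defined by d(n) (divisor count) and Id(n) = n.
(d * Id)(1154) = 2316

Divisors of 1154: [1, 2, 577, 1154]. For each d | 1154:
  d = 1: d(1) · Id(1154/1) = 1 · 1154 = 1154
  d = 2: d(2) · Id(1154/2) = 2 · 577 = 1154
  d = 577: d(577) · Id(1154/577) = 2 · 2 = 4
  d = 1154: d(1154) · Id(1154/1154) = 4 · 1 = 4
Summing: (d * Id)(1154) = 1154 + 1154 + 4 + 4 = 2316.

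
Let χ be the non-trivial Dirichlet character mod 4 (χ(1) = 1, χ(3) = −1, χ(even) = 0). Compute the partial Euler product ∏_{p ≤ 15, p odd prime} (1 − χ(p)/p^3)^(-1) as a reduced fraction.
∏ = 17910767875/18484721664

The odd primes p ≤ 15 are [3, 5, 7, 11, 13]. For each, χ(p) = 1 if p ≡ 1 mod 4, χ(p) = −1 if p ≡ 3 mod 4. Taking (1 − χ(p)/p^3)^(-1) = p^3/(p^3 − χ(p)): (1 − (-1)/3^3)^(-1) · (1 − (1)/5^3)^(-1) · (1 − (-1)/7^3)^(-1) · (1 − (-1)/11^3)^(-1) · (1 − (1)/13^3)^(-1) = 17910767875/18484721664.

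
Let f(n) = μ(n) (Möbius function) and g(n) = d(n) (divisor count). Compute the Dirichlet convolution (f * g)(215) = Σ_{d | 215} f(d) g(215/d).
(μ * d)(215) = 1

Divisors of 215: [1, 5, 43, 215]. For each d | 215:
  d = 1: μ(1) · d(215/1) = 1 · 4 = 4
  d = 5: μ(5) · d(215/5) = -1 · 2 = -2
  d = 43: μ(43) · d(215/43) = -1 · 2 = -2
  d = 215: μ(215) · d(215/215) = 1 · 1 = 1
Summing: (μ * d)(215) = 4 + -2 + -2 + 1 = 1.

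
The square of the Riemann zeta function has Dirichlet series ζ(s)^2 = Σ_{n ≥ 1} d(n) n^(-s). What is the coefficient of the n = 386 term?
d(386) = 4

ζ(s)^2 = (Σ 1/m^s)(Σ 1/k^s). The coefficient of 1/n^s in the product is the number of ordered pairs (m, k) with mk = n, which equals d(n). For n = 386, divisors are [1, 2, 193, 386], so d(386) = 4.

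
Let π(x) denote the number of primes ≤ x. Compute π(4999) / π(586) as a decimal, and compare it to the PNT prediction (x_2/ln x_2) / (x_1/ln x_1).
π(4999)/π(586) = 669/106 ≈ 6.3113;  PNT prediction ≈ 6.3836.

π(586) = 106 and π(4999) = 669, so π(4999)/π(586) ≈ 6.3113. The PNT-predicted ratio is (4999/ln(4999)) / (586/ln(586)) ≈ 6.3836. The two agree to within a few percent, as expected.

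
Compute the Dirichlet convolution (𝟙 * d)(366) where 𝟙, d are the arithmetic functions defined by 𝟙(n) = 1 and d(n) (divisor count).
(𝟙 * d)(366) = 27

Divisors of 366: [1, 2, 3, 6, 61, 122, 183, 366]. For each d | 366:
  d = 1: 𝟙(1) · d(366/1) = 1 · 8 = 8
  d = 2: 𝟙(2) · d(366/2) = 1 · 4 = 4
  d = 3: 𝟙(3) · d(366/3) = 1 · 4 = 4
  d = 6: 𝟙(6) · d(366/6) = 1 · 2 = 2
  d = 61: 𝟙(61) · d(366/61) = 1 · 4 = 4
  d = 122: 𝟙(122) · d(366/122) = 1 · 2 = 2
  d = 183: 𝟙(183) · d(366/183) = 1 · 2 = 2
  d = 366: 𝟙(366) · d(366/366) = 1 · 1 = 1
Summing: (𝟙 * d)(366) = 8 + 4 + 4 + 2 + 4 + 2 + 2 + 1 = 27.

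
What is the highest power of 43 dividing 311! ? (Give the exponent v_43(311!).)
v_43(311!) = 7

Legendre's formula: v_p(n!) = Σ_{k ≥ 1} ⌊n / p^k⌋. For p = 43, n = 311, the terms are:
  ⌊311/43^1⌋ = ⌊311/43⌋ = 7
(the next term ⌊311/43^2⌋ = 0, terminating the sum). Summing: v_43(311!) = 7 = 7.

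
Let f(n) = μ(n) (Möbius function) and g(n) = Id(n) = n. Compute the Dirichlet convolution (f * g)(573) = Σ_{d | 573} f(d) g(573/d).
(μ * Id)(573) = 380

Divisors of 573: [1, 3, 191, 573]. For each d | 573:
  d = 1: μ(1) · Id(573/1) = 1 · 573 = 573
  d = 3: μ(3) · Id(573/3) = -1 · 191 = -191
  d = 191: μ(191) · Id(573/191) = -1 · 3 = -3
  d = 573: μ(573) · Id(573/573) = 1 · 1 = 1
Summing: (μ * Id)(573) = 573 + -191 + -3 + 1 = 380.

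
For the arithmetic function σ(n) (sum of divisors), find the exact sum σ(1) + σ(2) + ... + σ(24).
Σ_{n ≤ 24} σ(n) = 491

Compute σ(n) for each 1 ≤ n ≤ 24: σ(1) = 1, σ(2) = 3, σ(3) = 4, σ(4) = 7, σ(5) = 6, σ(6) = 12, σ(7) = 8, σ(8) = 15, σ(9) = 13, σ(10) = 18, σ(11) = 12, σ(12) = 28, σ(13) = 14, σ(14) = 24, σ(15) = 24, σ(16) = 31, σ(17) = 18, σ(18) = 39, σ(19) = 20, σ(20) = 42, σ(21) = 32, σ(22) = 36, σ(23) = 24, σ(24) = 60. Summing all 24 values: 491. (Average order: Σ_{n ≤ x} σ(n) ~ (π²/12) x². For x = 24, (π²/12)·24² ≈ 473.74.)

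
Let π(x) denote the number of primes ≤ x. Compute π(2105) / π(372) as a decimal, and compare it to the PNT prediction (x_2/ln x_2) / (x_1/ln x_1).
π(2105)/π(372) = 317/73 ≈ 4.3425;  PNT prediction ≈ 4.3769.

π(372) = 73 and π(2105) = 317, so π(2105)/π(372) ≈ 4.3425. The PNT-predicted ratio is (2105/ln(2105)) / (372/ln(372)) ≈ 4.3769. The two agree to within a few percent, as expected.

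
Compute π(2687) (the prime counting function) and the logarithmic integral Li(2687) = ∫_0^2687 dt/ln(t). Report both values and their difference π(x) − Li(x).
π(2687) = 390;  Li(2687) ≈ 403.40;  π(x) − Li(x) ≈ -13.40.

Direct count of primes ≤ 2687 gives π(2687) = 390. Numerical evaluation of the logarithmic integral gives Li(2687) ≈ 403.40. The difference π(x) − Li(x) ≈ -13.40 is typically negative for small/moderate x (Li(x) overestimates), though Littlewood's theorem shows this sign changes infinitely often.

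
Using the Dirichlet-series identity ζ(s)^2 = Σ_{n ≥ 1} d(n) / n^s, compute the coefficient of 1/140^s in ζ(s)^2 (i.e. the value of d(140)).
d(140) = 12

ζ(s)^2 = (Σ 1/m^s)(Σ 1/k^s). The coefficient of 1/n^s in the product is the number of ordered pairs (m, k) with mk = n, which equals d(n). For n = 140, divisors are [1, 2, 4, 5, 7, 10, 14, 20, 28, 35, 70, 140], so d(140) = 12.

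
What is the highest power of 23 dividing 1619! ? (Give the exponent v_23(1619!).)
v_23(1619!) = 73

Legendre's formula: v_p(n!) = Σ_{k ≥ 1} ⌊n / p^k⌋. For p = 23, n = 1619, the terms are:
  ⌊1619/23^1⌋ = ⌊1619/23⌋ = 70
  ⌊1619/23^2⌋ = ⌊1619/529⌋ = 3
(the next term ⌊1619/23^3⌋ = 0, terminating the sum). Summing: v_23(1619!) = 70 + 3 = 73.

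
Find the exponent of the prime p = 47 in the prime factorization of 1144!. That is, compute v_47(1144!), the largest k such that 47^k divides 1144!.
v_47(1144!) = 24

Legendre's formula: v_p(n!) = Σ_{k ≥ 1} ⌊n / p^k⌋. For p = 47, n = 1144, the terms are:
  ⌊1144/47^1⌋ = ⌊1144/47⌋ = 24
(the next term ⌊1144/47^2⌋ = 0, terminating the sum). Summing: v_47(1144!) = 24 = 24.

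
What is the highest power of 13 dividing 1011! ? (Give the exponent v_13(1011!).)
v_13(1011!) = 82

Legendre's formula: v_p(n!) = Σ_{k ≥ 1} ⌊n / p^k⌋. For p = 13, n = 1011, the terms are:
  ⌊1011/13^1⌋ = ⌊1011/13⌋ = 77
  ⌊1011/13^2⌋ = ⌊1011/169⌋ = 5
(the next term ⌊1011/13^3⌋ = 0, terminating the sum). Summing: v_13(1011!) = 77 + 5 = 82.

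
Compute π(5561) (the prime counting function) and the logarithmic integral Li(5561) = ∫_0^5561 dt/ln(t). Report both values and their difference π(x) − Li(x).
π(5561) = 733;  Li(5561) ≈ 749.73;  π(x) − Li(x) ≈ -16.73.

Direct count of primes ≤ 5561 gives π(5561) = 733. Numerical evaluation of the logarithmic integral gives Li(5561) ≈ 749.73. The difference π(x) − Li(x) ≈ -16.73 is typically negative for small/moderate x (Li(x) overestimates), though Littlewood's theorem shows this sign changes infinitely often.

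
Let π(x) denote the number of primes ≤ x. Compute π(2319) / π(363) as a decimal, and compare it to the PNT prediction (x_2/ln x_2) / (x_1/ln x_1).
π(2319)/π(363) = 344/72 ≈ 4.7778;  PNT prediction ≈ 4.8595.

π(363) = 72 and π(2319) = 344, so π(2319)/π(363) ≈ 4.7778. The PNT-predicted ratio is (2319/ln(2319)) / (363/ln(363)) ≈ 4.8595. The two agree to within a few percent, as expected.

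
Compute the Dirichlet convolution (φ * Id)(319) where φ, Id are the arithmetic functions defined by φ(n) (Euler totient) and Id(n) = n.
(φ * Id)(319) = 1197

Divisors of 319: [1, 11, 29, 319]. For each d | 319:
  d = 1: φ(1) · Id(319/1) = 1 · 319 = 319
  d = 11: φ(11) · Id(319/11) = 10 · 29 = 290
  d = 29: φ(29) · Id(319/29) = 28 · 11 = 308
  d = 319: φ(319) · Id(319/319) = 280 · 1 = 280
Summing: (φ * Id)(319) = 319 + 290 + 308 + 280 = 1197.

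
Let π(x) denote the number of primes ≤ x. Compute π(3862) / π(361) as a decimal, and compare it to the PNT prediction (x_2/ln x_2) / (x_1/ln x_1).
π(3862)/π(361) = 535/72 ≈ 7.4306;  PNT prediction ≈ 7.6280.

π(361) = 72 and π(3862) = 535, so π(3862)/π(361) ≈ 7.4306. The PNT-predicted ratio is (3862/ln(3862)) / (361/ln(361)) ≈ 7.6280. The two agree to within a few percent, as expected.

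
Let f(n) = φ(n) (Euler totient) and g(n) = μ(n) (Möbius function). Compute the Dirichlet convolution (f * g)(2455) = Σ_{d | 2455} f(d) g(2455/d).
(φ * μ)(2455) = 1467

Divisors of 2455: [1, 5, 491, 2455]. For each d | 2455:
  d = 1: φ(1) · μ(2455/1) = 1 · 1 = 1
  d = 5: φ(5) · μ(2455/5) = 4 · -1 = -4
  d = 491: φ(491) · μ(2455/491) = 490 · -1 = -490
  d = 2455: φ(2455) · μ(2455/2455) = 1960 · 1 = 1960
Summing: (φ * μ)(2455) = 1 + -4 + -490 + 1960 = 1467.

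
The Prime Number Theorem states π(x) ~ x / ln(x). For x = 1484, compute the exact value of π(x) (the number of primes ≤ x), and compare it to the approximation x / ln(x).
π(1484) = 235;  x/ln(x) ≈ 203.22;  relative error ≈ 13.52%.

Directly count primes up to 1484: π(1484) = 235. The PNT approximation gives 1484/ln(1484) ≈ 1484/7.30250 ≈ 203.22. Relative error (π(x) − x/ln(x)) / π(x) ≈ 13.52%; the approximation is known to undercount slightly (Li(x) is a better estimate).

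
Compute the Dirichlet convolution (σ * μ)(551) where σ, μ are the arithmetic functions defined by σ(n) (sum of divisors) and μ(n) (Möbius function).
(σ * μ)(551) = 551

Divisors of 551: [1, 19, 29, 551]. For each d | 551:
  d = 1: σ(1) · μ(551/1) = 1 · 1 = 1
  d = 19: σ(19) · μ(551/19) = 20 · -1 = -20
  d = 29: σ(29) · μ(551/29) = 30 · -1 = -30
  d = 551: σ(551) · μ(551/551) = 600 · 1 = 600
Summing: (σ * μ)(551) = 1 + -20 + -30 + 600 = 551.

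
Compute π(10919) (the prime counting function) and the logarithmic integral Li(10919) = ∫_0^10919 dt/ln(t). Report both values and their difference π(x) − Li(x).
π(10919) = 1327;  Li(10919) ≈ 1345.44;  π(x) − Li(x) ≈ -18.44.

Direct count of primes ≤ 10919 gives π(10919) = 1327. Numerical evaluation of the logarithmic integral gives Li(10919) ≈ 1345.44. The difference π(x) − Li(x) ≈ -18.44 is typically negative for small/moderate x (Li(x) overestimates), though Littlewood's theorem shows this sign changes infinitely often.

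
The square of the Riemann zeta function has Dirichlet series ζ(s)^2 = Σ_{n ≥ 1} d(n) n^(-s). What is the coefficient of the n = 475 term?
d(475) = 6

ζ(s)^2 = (Σ 1/m^s)(Σ 1/k^s). The coefficient of 1/n^s in the product is the number of ordered pairs (m, k) with mk = n, which equals d(n). For n = 475, divisors are [1, 5, 19, 25, 95, 475], so d(475) = 6.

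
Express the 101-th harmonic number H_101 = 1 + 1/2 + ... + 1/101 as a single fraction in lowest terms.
H_101 = 1463919079240743966268954674710929768361083/281670315928038407744716588098661706369472

Direct summation: H_101 = 1 + 1/2 + ... + 1/101. The least common denominator is lcm(1, ..., 101) = 7041757898200960193617914702466542659236800; over this denominator the numerator is 7041757898200960193617914702466542659236800 + 3520878949100480096808957351233271329618400 + 2347252632733653397872638234155514219745600 + 1760439474550240048404478675616635664809200 + 1408351579640192038723582940493308531847360 + 1173626316366826698936319117077757109872800 + 1005965414028708599088273528923791808462400 + 880219737275120024202239337808317832404600 + 782417544244551132624212744718504739915200 + 704175789820096019361791470246654265923680 + 640159808927360017601628609315140241748800 + 586813158183413349468159558538878554936400 + 541673684476996937970608823266657127633600 + 502982707014354299544136764461895904231200 + 469450526546730679574527646831102843949120 + 440109868637560012101119668904158916202300 + 414221052835350599624583217792149568190400 + 391208772122275566312106372359252369957600 + 370618836747418957558837615919291718907200 + 352087894910048009680895735123327132961840 + 335321804676236199696091176307930602820800 + 320079904463680008800814304657570120874400 + 306163386878302617113822378368110550401600 + 293406579091706674734079779269439277468200 + 281670315928038407744716588098661706369472 + 270836842238498468985304411633328563816800 + 260805848081517044208070914906168246638400 + 251491353507177149772068382230947952115600 + 242819237868998627366134989740225608939200 + 234725263273365339787263823415551421974560 + 227153480587127748181223054918275569652800 + 220054934318780006050559834452079458101150 + 213386602975786672533876203105046747249600 + 207110526417675299812291608896074784095200 + 201193082805741719817654705784758361692480 + 195604386061137783156053186179626184978800 + 190317781032458383611294991958555207006400 + 185309418373709478779418807959645859453600 + 180557894825665645990202941088885709211200 + 176043947455024004840447867561663566480920 + 171750192639047809600436943962598601444800 + 167660902338118099848045588153965301410400 + 163761811586068841712044527964338201377600 + 160039952231840004400407152328785060437200 + 156483508848910226524842548943700947983040 + 153081693439151308556911189184055275200800 + 149824636131935323268466270265245588494400 + 146703289545853337367039889634719638734100 + 143709344861244085584039075560541686923200 + 140835157964019203872358294049330853184736 + 138073684278450199874861072597383189396800 + 135418421119249234492652205816664281908400 + 132863356569829437615432352876727219985600 + 130402924040758522104035457453084123319200 + 128031961785472003520325721863028048349760 + 125745676753588574886034191115473976057800 + 123539612249139652519612538639763906302400 + 121409618934499313683067494870112804469600 + 119351828783067121925727367838415977275200 + 117362631636682669893631911707775710987280 + 115438654068868199895375650860107256708800 + 113576740293563874090611527459137784826400 + 111773934892078733232030392102643534273600 + 110027467159390003025279917226039729050575 + 108334736895399387594121764653331425526720 + 106693301487893336266938101552523373624800 + 105100864152253137218177831380097651630400 + 103555263208837649906145804448037392047600 + 102054462292767539037940792789370183467200 + 100596541402870859908827352892379180846240 + 99179688707055777374900207076993558580800 + 97802193030568891578026593089813092489400 + 96462436961656988953670064417349899441600 + 95158890516229191805647495979277603503200 + 93890105309346135914905529366220568789824 + 92654709186854739389709403979822929726800 + 91451401275337145371661229902162891678400 + 90278947412832822995101470544442854605600 + 89136175926594432830606515221095476699200 + 88021973727512002420223933780831783240460 + 86935282693839014736023638302056082212800 + 85875096319523904800218471981299300722400 + 84840456604830845706239936174295694689600 + 83830451169059049924022794076982650705200 + 82844210567070119924916643558429913638080 + 81880905793034420856022263982169100688800 + 80939745956332875788711663246741869646400 + 80019976115920002200203576164392530218600 + 79120875260684945995706906769286996171200 + 78241754424455113262421274471850473991520 + 77381954925285276852944117609522446804800 + 76540846719575654278455594592027637600400 + 75717826862375916060407684972758523217600 + 74912318065967661634233135132622794247200 + 74123767349483791511767523183858343781440 + 73351644772926668683519944817359819367050 + 72595442249494434985751697963572604734400 + 71854672430622042792019537780270843461600 + 71128867658595557511292067701682249083200 + 70417578982009601936179147024665426592368 + 69720375229712477164533808935312303556800 = 36597976981018599156723866867773244209027075, so H_101 = 36597976981018599156723866867773244209027075/7041757898200960193617914702466542659236800; reducing by gcd(36597976981018599156723866867773244209027075, 7041757898200960193617914702466542659236800) = 25 gives 1463919079240743966268954674710929768361083/281670315928038407744716588098661706369472 ≈ 5.19728. (The PNT-adjacent estimate ln(101) + γ ≈ 5.19234 matches within O(1/n).)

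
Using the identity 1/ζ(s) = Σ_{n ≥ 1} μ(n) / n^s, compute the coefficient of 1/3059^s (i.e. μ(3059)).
μ(3059) = -1

Factor n = 3059 = 7 · 19 · 23. μ(n) = 0 if any exponent ≥ 2 (not squarefree); otherwise μ(n) = (−1)^{ω(n)} where ω(n) is the number of distinct prime factors. Applying: μ(3059) = -1.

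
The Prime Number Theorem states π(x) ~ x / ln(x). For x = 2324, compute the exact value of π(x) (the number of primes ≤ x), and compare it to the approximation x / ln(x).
π(2324) = 344;  x/ln(x) ≈ 299.83;  relative error ≈ 12.84%.

Directly count primes up to 2324: π(2324) = 344. The PNT approximation gives 2324/ln(2324) ≈ 2324/7.75105 ≈ 299.83. Relative error (π(x) − x/ln(x)) / π(x) ≈ 12.84%; the approximation is known to undercount slightly (Li(x) is a better estimate).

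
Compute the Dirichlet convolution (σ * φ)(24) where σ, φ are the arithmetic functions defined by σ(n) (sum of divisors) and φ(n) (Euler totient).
(σ * φ)(24) = 192

Divisors of 24: [1, 2, 3, 4, 6, 8, 12, 24]. For each d | 24:
  d = 1: σ(1) · φ(24/1) = 1 · 8 = 8
  d = 2: σ(2) · φ(24/2) = 3 · 4 = 12
  d = 3: σ(3) · φ(24/3) = 4 · 4 = 16
  d = 4: σ(4) · φ(24/4) = 7 · 2 = 14
  d = 6: σ(6) · φ(24/6) = 12 · 2 = 24
  d = 8: σ(8) · φ(24/8) = 15 · 2 = 30
  d = 12: σ(12) · φ(24/12) = 28 · 1 = 28
  d = 24: σ(24) · φ(24/24) = 60 · 1 = 60
Summing: (σ * φ)(24) = 8 + 12 + 16 + 14 + 24 + 30 + 28 + 60 = 192.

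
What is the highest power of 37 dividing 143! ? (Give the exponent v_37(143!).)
v_37(143!) = 3

Legendre's formula: v_p(n!) = Σ_{k ≥ 1} ⌊n / p^k⌋. For p = 37, n = 143, the terms are:
  ⌊143/37^1⌋ = ⌊143/37⌋ = 3
(the next term ⌊143/37^2⌋ = 0, terminating the sum). Summing: v_37(143!) = 3 = 3.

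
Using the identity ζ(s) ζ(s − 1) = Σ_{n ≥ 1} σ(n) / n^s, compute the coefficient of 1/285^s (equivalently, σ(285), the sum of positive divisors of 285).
σ(285) = 480

In the product (Σ m^0/m^s)(Σ k / k^s) = Σ (Σ_{d | n} d) / n^s, the coefficient of 1/n^s is σ(n) = Σ_{d | n} d. For n = 285, divisors are [1, 3, 5, 15, 19, 57, 95, 285]; summing: σ(285) = 480.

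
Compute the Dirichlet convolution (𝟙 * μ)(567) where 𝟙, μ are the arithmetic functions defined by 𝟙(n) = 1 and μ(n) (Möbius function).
(𝟙 * μ)(567) = 0

Divisors of 567: [1, 3, 7, 9, 21, 27, 63, 81, 189, 567]. For each d | 567:
  d = 1: 𝟙(1) · μ(567/1) = 1 · 0 = 0
  d = 3: 𝟙(3) · μ(567/3) = 1 · 0 = 0
  d = 7: 𝟙(7) · μ(567/7) = 1 · 0 = 0
  d = 9: 𝟙(9) · μ(567/9) = 1 · 0 = 0
  d = 21: 𝟙(21) · μ(567/21) = 1 · 0 = 0
  d = 27: 𝟙(27) · μ(567/27) = 1 · 1 = 1
  d = 63: 𝟙(63) · μ(567/63) = 1 · 0 = 0
  d = 81: 𝟙(81) · μ(567/81) = 1 · -1 = -1
  d = 189: 𝟙(189) · μ(567/189) = 1 · -1 = -1
  d = 567: 𝟙(567) · μ(567/567) = 1 · 1 = 1
Summing: (𝟙 * μ)(567) = 0 + 0 + 0 + 0 + 0 + 1 + 0 + -1 + -1 + 1 = 0.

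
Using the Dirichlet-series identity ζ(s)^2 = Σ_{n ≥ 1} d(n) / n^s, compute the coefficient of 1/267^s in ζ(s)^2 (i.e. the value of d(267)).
d(267) = 4

ζ(s)^2 = (Σ 1/m^s)(Σ 1/k^s). The coefficient of 1/n^s in the product is the number of ordered pairs (m, k) with mk = n, which equals d(n). For n = 267, divisors are [1, 3, 89, 267], so d(267) = 4.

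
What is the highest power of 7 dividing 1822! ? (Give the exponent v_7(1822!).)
v_7(1822!) = 302

Legendre's formula: v_p(n!) = Σ_{k ≥ 1} ⌊n / p^k⌋. For p = 7, n = 1822, the terms are:
  ⌊1822/7^1⌋ = ⌊1822/7⌋ = 260
  ⌊1822/7^2⌋ = ⌊1822/49⌋ = 37
  ⌊1822/7^3⌋ = ⌊1822/343⌋ = 5
(the next term ⌊1822/7^4⌋ = 0, terminating the sum). Summing: v_7(1822!) = 260 + 37 + 5 = 302.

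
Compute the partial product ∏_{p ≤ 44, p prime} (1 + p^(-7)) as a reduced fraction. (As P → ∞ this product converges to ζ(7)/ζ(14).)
∏ = 520809220089538061022644224225580227698833285987386472597926245148089867161153104280287356125184/516528479137134655019209847872578550121603875954111837055841148542846145248143400719531810009375

The primes p ≤ 44 are [2, 3, 5, 7, 11, 13, 17, 19, 23, 29, 31, 37, 41, 43]. For each, (1 + 1/p^7) = (p^7 + 1)/p^7. Multiplying these fractions over p ∈ [2, 3, 5, 7, 11, 13, 17, 19, 23, 29, 31, 37, 41, 43] gives 520809220089538061022644224225580227698833285987386472597926245148089867161153104280287356125184/516528479137134655019209847872578550121603875954111837055841148542846145248143400719531810009375. (In the limit P → ∞ this tends to ζ(7)/ζ(14).)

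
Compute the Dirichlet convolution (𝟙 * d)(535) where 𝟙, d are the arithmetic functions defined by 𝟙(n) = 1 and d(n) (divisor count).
(𝟙 * d)(535) = 9

Divisors of 535: [1, 5, 107, 535]. For each d | 535:
  d = 1: 𝟙(1) · d(535/1) = 1 · 4 = 4
  d = 5: 𝟙(5) · d(535/5) = 1 · 2 = 2
  d = 107: 𝟙(107) · d(535/107) = 1 · 2 = 2
  d = 535: 𝟙(535) · d(535/535) = 1 · 1 = 1
Summing: (𝟙 * d)(535) = 4 + 2 + 2 + 1 = 9.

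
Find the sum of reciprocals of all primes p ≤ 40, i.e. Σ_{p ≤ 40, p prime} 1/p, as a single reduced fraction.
Σ 1/p = 11819186711467/7420738134810

π(40) = 12, so the primes ≤ 40 are [2, 3, 5, 7, 11, 13, 17, 19, 23, 29, 31, 37]. Summing 1/p over these primes: 11819186711467/7420738134810 ≈ 1.5927. Mertens estimate ln ln(40) + 0.2615 ≈ 1.5668.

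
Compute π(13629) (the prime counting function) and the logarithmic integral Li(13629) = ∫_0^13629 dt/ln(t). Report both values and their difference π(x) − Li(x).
π(13629) = 1611;  Li(13629) ≈ 1633.34;  π(x) − Li(x) ≈ -22.34.

Direct count of primes ≤ 13629 gives π(13629) = 1611. Numerical evaluation of the logarithmic integral gives Li(13629) ≈ 1633.34. The difference π(x) − Li(x) ≈ -22.34 is typically negative for small/moderate x (Li(x) overestimates), though Littlewood's theorem shows this sign changes infinitely often.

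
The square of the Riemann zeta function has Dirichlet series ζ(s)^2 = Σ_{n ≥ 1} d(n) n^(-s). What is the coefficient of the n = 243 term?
d(243) = 6

ζ(s)^2 = (Σ 1/m^s)(Σ 1/k^s). The coefficient of 1/n^s in the product is the number of ordered pairs (m, k) with mk = n, which equals d(n). For n = 243, divisors are [1, 3, 9, 27, 81, 243], so d(243) = 6.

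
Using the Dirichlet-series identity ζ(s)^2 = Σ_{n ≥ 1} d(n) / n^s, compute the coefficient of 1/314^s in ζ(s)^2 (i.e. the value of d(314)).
d(314) = 4

ζ(s)^2 = (Σ 1/m^s)(Σ 1/k^s). The coefficient of 1/n^s in the product is the number of ordered pairs (m, k) with mk = n, which equals d(n). For n = 314, divisors are [1, 2, 157, 314], so d(314) = 4.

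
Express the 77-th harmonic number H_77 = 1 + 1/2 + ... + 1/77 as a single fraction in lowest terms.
H_77 = 61303359776139104182852056677903/12441066073952429195098876987200

Direct summation: H_77 = 1 + 1/2 + ... + 1/77. The least common denominator is lcm(1, ..., 77) = 410555180440430163438262940577600; over this denominator the numerator is 410555180440430163438262940577600 + 205277590220215081719131470288800 + 136851726813476721146087646859200 + 102638795110107540859565735144400 + 82111036088086032687652588115520 + 68425863406738360573043823429600 + 58650740062918594776894705796800 + 51319397555053770429782867572200 + 45617242271158907048695882286400 + 41055518044043016343826294057760 + 37323198221857287585296630961600 + 34212931703369180286521911714800 + 31581167726186935649097149275200 + 29325370031459297388447352898400 + 27370345362695344229217529371840 + 25659698777526885214891433786100 + 24150304731790009614015467092800 + 22808621135579453524347941143200 + 21608167391601587549382260030400 + 20527759022021508171913147028880 + 19550246687639531592298235265600 + 18661599110928643792648315480800 + 17850225236540441888620127851200 + 17106465851684590143260955857400 + 16422207217617206537530517623104 + 15790583863093467824548574637600 + 15205747423719635682898627428800 + 14662685015729648694223676449200 + 14157075187601040118560791054400 + 13685172681347672114608764685920 + 13243715498078392368976223889600 + 12829849388763442607445716893050 + 12441066073952429195098876987200 + 12075152365895004807007733546400 + 11730148012583718955378941159360 + 11404310567789726762173970571600 + 11096085957849463876709809204800 + 10804083695800793774691130015200 + 10527055908728978549699049758400 + 10263879511010754085956573514440 + 10013540986351955205811291233600 + 9775123343819765796149117632800 + 9547794893963492172982859083200 + 9330799555464321896324157740400 + 9123448454231781409739176457280 + 8925112618270220944310063925600 + 8735216605115535392303466820800 + 8553232925842295071630477928700 + 8378677151845513539556386542400 + 8211103608808603268765258811552 + 8050101577263336538005155697600 + 7895291931546733912274287318800 + 7746324159253399310155904539200 + 7602873711859817841449313714400 + 7464639644371457517059326192320 + 7331342507864824347111838224600 + 7202722463867195849794086676800 + 7078537593800520059280395527200 + 6958562380346273956580727806400 + 6842586340673836057304382342960 + 6730412794105412515381359681600 + 6621857749039196184488111944800 + 6516748895879843864099411755200 + 6414924694381721303722858446525 + 6316233545237387129819429855040 + 6220533036976214597549438493600 + 6127689260304927812511387172800 + 6037576182947502403503866773200 + 5950075078846813962873375950400 + 5865074006291859477689470579680 + 5782467330146903710398069585600 + 5702155283894863381086985285800 + 5624043567677125526551547131200 + 5548042978924731938354904602400 + 5474069072539068845843505874368 + 5402041847900396887345565007600 + 5331885460265326797899518708800 = 2023010872612590438034117870370799, so H_77 = 2023010872612590438034117870370799/410555180440430163438262940577600; reducing by gcd(2023010872612590438034117870370799, 410555180440430163438262940577600) = 33 gives 61303359776139104182852056677903/12441066073952429195098876987200 ≈ 4.92750. (The PNT-adjacent estimate ln(77) + γ ≈ 4.92102 matches within O(1/n).)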